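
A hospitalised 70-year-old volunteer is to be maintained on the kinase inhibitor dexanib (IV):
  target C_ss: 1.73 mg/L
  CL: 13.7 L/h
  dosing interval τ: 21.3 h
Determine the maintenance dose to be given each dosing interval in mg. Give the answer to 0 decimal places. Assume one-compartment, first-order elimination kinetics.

505 mg

At steady state, Dose/τ = Css × CL.
Dose = Css × CL × τ = 1.73 × 13.70 × 21.3 = 504.8 mg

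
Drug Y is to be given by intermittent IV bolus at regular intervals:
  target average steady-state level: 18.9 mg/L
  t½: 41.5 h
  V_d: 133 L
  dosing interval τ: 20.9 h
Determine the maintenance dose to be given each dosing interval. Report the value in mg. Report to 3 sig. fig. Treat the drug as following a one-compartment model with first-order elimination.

877 mg

k = ln2 / t½ = 0.693147 / 41.5 = 0.01670 h⁻¹
CL = k × Vd = 0.01670 × 133 = 2.221 L/h
At steady state, Dose/τ = Css × CL.
Dose = Css × CL × τ = 18.9 × 2.221 × 20.9 = 877.3 mg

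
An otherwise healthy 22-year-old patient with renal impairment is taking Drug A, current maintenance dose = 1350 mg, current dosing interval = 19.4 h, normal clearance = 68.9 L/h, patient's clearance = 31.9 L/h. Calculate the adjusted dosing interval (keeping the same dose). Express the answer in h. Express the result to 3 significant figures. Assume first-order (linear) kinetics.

41.9 h

To keep the same average steady-state level, dosing rate must scale with clearance.
CL ratio = 31.9 / 68.9 = 0.4630
New interval (same dose) = 19.4 / 0.4630 = 41.90 h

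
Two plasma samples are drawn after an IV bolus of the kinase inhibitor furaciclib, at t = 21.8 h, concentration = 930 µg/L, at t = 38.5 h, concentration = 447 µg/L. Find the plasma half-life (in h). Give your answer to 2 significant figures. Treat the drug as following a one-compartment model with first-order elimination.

k = ln(C₁/C₂) / (t₂ − t₁) = ln(930/447) / (38.5 − 21.8)
  = 0.7326 / 16.70 = 0.04387 h⁻¹
t½ = ln2 / k = 0.693147 / 0.04387 = 15.80 h

16 h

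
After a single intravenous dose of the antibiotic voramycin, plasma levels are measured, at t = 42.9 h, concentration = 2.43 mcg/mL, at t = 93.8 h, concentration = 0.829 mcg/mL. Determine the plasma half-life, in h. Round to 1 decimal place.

k = ln(C₁/C₂) / (t₂ − t₁) = ln(2.43/0.829) / (93.8 − 42.9)
  = 1.075 / 50.90 = 0.02112 h⁻¹
t½ = ln2 / k = 0.693147 / 0.02112 = 32.82 h

32.8 h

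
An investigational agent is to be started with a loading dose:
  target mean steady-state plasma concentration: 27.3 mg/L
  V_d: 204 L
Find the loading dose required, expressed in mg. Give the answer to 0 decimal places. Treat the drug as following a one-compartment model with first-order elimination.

LD = Css × Vd = 27.3 × 204 = 5569 mg

5569 mg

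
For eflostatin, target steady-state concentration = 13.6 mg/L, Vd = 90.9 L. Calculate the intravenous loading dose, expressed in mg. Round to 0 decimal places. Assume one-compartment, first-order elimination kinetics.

LD = Css × Vd = 13.6 × 90.9 = 1236 mg

1236 mg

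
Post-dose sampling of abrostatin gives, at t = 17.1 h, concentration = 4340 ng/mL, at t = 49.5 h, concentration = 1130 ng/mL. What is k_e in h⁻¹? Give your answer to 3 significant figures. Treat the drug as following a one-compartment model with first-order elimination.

k = ln(C₁/C₂) / (t₂ − t₁) = ln(4340/1130) / (49.5 − 17.1)
  = 1.346 / 32.40 = 0.04154 h⁻¹

0.0415 h⁻¹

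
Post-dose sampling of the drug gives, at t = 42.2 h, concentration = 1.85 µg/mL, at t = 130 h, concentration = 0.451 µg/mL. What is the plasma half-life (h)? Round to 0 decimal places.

43 h

k = ln(C₁/C₂) / (t₂ − t₁) = ln(1.85/0.451) / (130 − 42.2)
  = 1.411 / 87.80 = 0.01607 h⁻¹
t½ = ln2 / k = 0.693147 / 0.01607 = 43.13 h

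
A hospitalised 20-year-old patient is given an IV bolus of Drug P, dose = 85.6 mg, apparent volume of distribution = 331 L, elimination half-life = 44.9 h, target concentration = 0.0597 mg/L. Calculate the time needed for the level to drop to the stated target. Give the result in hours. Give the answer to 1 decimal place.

95.0 h

C₀ = Dose / Vd = 85.60 / 331 = 0.2586 mg/L
k = ln2 / t½ = 0.693147 / 44.9 = 0.01544 h⁻¹
t = ln(C₀ / C) / k = ln(0.2586 / 0.0597) / 0.01544
  = ln(4.332) / 0.01544 = 1.466 / 0.01544 = 94.95 h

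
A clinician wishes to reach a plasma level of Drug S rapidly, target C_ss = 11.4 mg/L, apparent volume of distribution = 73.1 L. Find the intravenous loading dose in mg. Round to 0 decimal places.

833 mg

LD = Css × Vd = 11.4 × 73.1 = 833.3 mg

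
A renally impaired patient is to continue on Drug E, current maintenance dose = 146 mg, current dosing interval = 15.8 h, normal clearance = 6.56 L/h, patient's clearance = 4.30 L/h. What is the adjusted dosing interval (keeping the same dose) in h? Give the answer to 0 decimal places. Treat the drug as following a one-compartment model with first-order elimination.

24 h

To keep the same average steady-state level, dosing rate must scale with clearance.
CL ratio = 4.30 / 6.56 = 0.6555
New interval (same dose) = 15.8 / 0.6555 = 24.10 h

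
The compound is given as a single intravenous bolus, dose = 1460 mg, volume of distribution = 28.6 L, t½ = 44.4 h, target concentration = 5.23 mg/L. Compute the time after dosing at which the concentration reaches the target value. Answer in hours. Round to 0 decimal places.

146 h

C₀ = Dose / Vd = 1460 / 28.6 = 51.05 mg/L
k = ln2 / t½ = 0.693147 / 44.4 = 0.01561 h⁻¹
t = ln(C₀ / C) / k = ln(51.05 / 5.23) / 0.01561
  = ln(9.761) / 0.01561 = 2.278 / 0.01561 = 145.9 h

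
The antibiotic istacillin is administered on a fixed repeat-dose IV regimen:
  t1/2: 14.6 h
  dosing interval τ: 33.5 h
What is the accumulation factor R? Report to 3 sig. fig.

1.26

k = ln2 / t½ = 0.693147 / 14.6 = 0.04748 h⁻¹
e^(−kτ) = e^(−0.04748 × 33.5) = 0.2038
Accumulation ratio R = 1 / (1 − e^(−kτ)) = 1 / (1 − 0.2038) = 1.256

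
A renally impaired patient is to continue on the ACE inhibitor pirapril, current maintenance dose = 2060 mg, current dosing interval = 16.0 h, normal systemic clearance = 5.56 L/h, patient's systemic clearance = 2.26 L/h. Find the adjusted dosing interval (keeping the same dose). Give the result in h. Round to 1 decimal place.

39.4 h

To keep the same average steady-state level, dosing rate must scale with clearance.
CL ratio = 2.26 / 5.56 = 0.4065
New interval (same dose) = 16.0 / 0.4065 = 39.36 h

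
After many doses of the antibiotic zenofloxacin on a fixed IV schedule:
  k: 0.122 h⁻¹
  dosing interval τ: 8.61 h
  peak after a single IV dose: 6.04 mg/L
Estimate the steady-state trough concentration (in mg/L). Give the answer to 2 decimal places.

e^(−kτ) = e^(−0.1220 × 8.61) = 0.3498
Accumulation ratio R = 1 / (1 − e^(−kτ)) = 1 / (1 − 0.3498) = 1.538
Steady-state trough = C₀ × R × e^(−kτ) = 6.04 × 1.538 × 0.3498 = 3.249 mg/L

3.25 mg/L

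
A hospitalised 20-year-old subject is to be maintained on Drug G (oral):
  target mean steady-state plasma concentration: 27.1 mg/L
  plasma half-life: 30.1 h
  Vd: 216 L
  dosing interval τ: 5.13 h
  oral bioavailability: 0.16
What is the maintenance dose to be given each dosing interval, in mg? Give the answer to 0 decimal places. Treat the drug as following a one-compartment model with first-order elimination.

k = ln2 / t½ = 0.693147 / 30.1 = 0.02303 h⁻¹
CL = k × Vd = 0.02303 × 216 = 4.974 L/h
At steady state, F × (Dose/τ) = Css × CL.
Dose = Css × CL × τ / F = 27.1 × 4.974 × 5.13 / 0.16 = 4322 mg

4322 mg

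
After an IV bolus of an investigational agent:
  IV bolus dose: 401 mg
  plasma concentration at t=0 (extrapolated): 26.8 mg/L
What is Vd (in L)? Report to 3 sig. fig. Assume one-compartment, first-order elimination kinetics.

15.0 L

Vd = Dose / C₀ = 401.0 / 26.8 = 14.96 L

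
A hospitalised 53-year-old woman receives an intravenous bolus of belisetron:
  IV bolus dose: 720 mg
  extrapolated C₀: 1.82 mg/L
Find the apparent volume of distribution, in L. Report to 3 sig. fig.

396 L

Vd = Dose / C₀ = 720.0 / 1.82 = 395.6 L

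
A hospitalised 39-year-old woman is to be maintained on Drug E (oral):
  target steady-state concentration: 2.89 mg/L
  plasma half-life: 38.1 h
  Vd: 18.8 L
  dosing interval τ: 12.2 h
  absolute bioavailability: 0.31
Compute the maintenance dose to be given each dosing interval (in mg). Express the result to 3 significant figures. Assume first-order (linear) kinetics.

k = ln2 / t½ = 0.693147 / 38.1 = 0.01819 h⁻¹
CL = k × Vd = 0.01819 × 18.8 = 0.3420 L/h
At steady state, F × (Dose/τ) = Css × CL.
Dose = Css × CL × τ / F = 2.89 × 0.3420 × 12.2 / 0.31 = 38.90 mg

38.9 mg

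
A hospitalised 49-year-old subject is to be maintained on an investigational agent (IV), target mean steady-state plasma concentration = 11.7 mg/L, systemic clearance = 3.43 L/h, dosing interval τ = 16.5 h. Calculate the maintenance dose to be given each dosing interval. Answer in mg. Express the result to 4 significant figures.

662.2 mg

At steady state, Dose/τ = Css × CL.
Dose = Css × CL × τ = 11.7 × 3.430 × 16.5 = 662.2 mg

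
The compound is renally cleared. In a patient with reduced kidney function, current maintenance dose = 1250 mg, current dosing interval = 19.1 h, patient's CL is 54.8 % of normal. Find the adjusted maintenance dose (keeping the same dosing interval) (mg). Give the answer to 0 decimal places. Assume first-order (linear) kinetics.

To keep the same average steady-state level, dosing rate must scale with clearance.
CL ratio = 54.8 / 100 = 0.5480
New dose (same interval) = 1250 × 0.5480 = 685.0 mg

685 mg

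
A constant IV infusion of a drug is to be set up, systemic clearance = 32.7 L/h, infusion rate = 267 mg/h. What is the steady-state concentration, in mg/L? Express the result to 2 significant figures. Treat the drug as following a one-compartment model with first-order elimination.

At steady state Css = R₀ / CL = 267 / 32.70 = 8.165 mg/L

8.2 mg/L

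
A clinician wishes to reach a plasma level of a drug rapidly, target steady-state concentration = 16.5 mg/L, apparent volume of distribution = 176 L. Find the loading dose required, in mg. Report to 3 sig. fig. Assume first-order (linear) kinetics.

LD = Css × Vd = 16.5 × 176 = 2904 mg

2900 mg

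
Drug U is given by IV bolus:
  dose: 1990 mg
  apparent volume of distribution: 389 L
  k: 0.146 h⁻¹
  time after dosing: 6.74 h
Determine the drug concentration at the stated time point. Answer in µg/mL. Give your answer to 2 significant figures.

C₀ = Dose / Vd = 1990 / 389 = 5.116 mg/L
C = C₀ · e^(−k·t) = 5.116 × e^(−0.1460 × 6.74)
  = 5.116 × 0.3738 = 1.912 mg/L
(1.912 mg/L = 1.912 µg/mL)

1.9 µg/mL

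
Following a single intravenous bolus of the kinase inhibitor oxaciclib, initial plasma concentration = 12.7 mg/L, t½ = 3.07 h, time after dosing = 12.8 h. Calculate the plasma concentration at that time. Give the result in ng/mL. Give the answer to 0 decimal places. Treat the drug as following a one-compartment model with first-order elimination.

k = ln2 / t½ = 0.693147 / 3.07 = 0.2258 h⁻¹
C = C₀ · e^(−k·t) = 12.70 × e^(−0.2258 × 12.8)
  = 12.70 × 0.05556 = 0.7056 mg/L
Convert: 0.7056 mg/L × 1000 = 705.6 ng/mL

706 ng/mL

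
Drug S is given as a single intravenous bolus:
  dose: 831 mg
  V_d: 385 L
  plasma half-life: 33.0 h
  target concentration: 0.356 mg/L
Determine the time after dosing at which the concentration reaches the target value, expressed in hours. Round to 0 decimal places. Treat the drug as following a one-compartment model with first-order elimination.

C₀ = Dose / Vd = 831.0 / 385 = 2.158 mg/L
k = ln2 / t½ = 0.693147 / 33.0 = 0.02100 h⁻¹
t = ln(C₀ / C) / k = ln(2.158 / 0.356) / 0.02100
  = ln(6.062) / 0.02100 = 1.802 / 0.02100 = 85.81 h

86 h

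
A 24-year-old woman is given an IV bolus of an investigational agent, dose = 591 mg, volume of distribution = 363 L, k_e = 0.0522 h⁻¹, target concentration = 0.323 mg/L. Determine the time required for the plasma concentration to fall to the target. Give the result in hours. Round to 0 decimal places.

C₀ = Dose / Vd = 591.0 / 363 = 1.628 mg/L
t = ln(C₀ / C) / k = ln(1.628 / 0.323) / 0.05220
  = ln(5.040) / 0.05220 = 1.617 / 0.05220 = 30.98 h

31 h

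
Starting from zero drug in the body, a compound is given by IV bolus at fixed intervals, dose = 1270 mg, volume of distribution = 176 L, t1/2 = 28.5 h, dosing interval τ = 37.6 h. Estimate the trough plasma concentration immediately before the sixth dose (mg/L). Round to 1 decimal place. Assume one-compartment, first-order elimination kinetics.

C₀ per dose = Dose / Vd = 1270 / 176 = 7.216 mg/L
k = ln2 / t½ = 0.693147 / 28.5 = 0.02432 h⁻¹
Fraction remaining after one interval: r = e^(−kτ) = e^(−0.02432 × 37.6) = 0.4007
Before dose 6, 5 doses have been given (aged 1τ, 2τ, 3τ, 4τ, 5τ).
C_trough = C₀ × (r + r² + … + r^5) = C₀ × r(1−r^5)/(1−r)
        = 7.216 × 0.4007 × (1 − 0.01033) / (1 − 0.4007) = 4.775 mg/L

4.8 mg/L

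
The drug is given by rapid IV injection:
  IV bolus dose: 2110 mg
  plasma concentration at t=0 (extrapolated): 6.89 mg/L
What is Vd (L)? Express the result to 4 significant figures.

Vd = Dose / C₀ = 2110 / 6.89 = 306.2 L

306.2 L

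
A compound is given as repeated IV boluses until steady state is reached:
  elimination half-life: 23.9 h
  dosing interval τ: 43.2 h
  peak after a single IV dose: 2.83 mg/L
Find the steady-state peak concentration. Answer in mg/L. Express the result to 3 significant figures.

3.96 mg/L

k = ln2 / t½ = 0.693147 / 23.9 = 0.02900 h⁻¹
e^(−kτ) = e^(−0.02900 × 43.2) = 0.2857
Accumulation ratio R = 1 / (1 − e^(−kτ)) = 1 / (1 − 0.2857) = 1.400
Steady-state peak = C₀ × R = 2.83 × 1.400 = 3.962 mg/L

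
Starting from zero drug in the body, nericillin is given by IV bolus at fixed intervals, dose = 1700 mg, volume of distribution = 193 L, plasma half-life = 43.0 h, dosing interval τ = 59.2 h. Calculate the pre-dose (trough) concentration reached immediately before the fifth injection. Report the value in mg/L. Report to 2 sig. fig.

C₀ per dose = Dose / Vd = 1700 / 193 = 8.808 mg/L
k = ln2 / t½ = 0.693147 / 43.0 = 0.01612 h⁻¹
Fraction remaining after one interval: r = e^(−kτ) = e^(−0.01612 × 59.2) = 0.3851
Before dose 5, 4 doses have been given (aged 1τ, 2τ, 3τ, 4τ).
C_trough = C₀ × (r + r² + … + r^4) = C₀ × r(1−r^4)/(1−r)
        = 8.808 × 0.3851 × (1 − 0.02199) / (1 − 0.3851) = 5.395 mg/L

5.4 mg/L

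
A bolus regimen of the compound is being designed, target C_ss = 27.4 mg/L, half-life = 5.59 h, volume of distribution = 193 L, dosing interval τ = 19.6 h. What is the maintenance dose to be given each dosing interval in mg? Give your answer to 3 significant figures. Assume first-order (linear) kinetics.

12900 mg

k = ln2 / t½ = 0.693147 / 5.59 = 0.1240 h⁻¹
CL = k × Vd = 0.1240 × 193 = 23.93 L/h
At steady state, Dose/τ = Css × CL.
Dose = Css × CL × τ = 27.4 × 23.93 × 19.6 = 12850 mg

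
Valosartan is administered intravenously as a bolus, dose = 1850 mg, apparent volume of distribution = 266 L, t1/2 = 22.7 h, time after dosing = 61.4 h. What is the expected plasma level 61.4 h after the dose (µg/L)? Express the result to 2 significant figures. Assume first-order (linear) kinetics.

C₀ = Dose / Vd = 1850 / 266 = 6.955 mg/L
k = ln2 / t½ = 0.693147 / 22.7 = 0.03054 h⁻¹
C = C₀ · e^(−k·t) = 6.955 × e^(−0.03054 × 61.4)
  = 6.955 × 0.1533 = 1.066 mg/L
Convert: 1.066 mg/L × 1000 = 1066 µg/L

1100 µg/L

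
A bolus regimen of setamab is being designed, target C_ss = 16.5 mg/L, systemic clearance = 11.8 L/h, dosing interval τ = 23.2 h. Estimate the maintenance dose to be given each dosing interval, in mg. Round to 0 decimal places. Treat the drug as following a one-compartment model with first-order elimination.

4517 mg

At steady state, Dose/τ = Css × CL.
Dose = Css × CL × τ = 16.5 × 11.80 × 23.2 = 4517 mg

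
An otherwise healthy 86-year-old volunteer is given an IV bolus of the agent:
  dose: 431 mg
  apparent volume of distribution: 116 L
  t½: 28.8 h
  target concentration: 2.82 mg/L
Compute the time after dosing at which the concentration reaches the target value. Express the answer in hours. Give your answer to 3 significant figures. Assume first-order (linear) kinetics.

11.5 h

C₀ = Dose / Vd = 431.0 / 116 = 3.716 mg/L
k = ln2 / t½ = 0.693147 / 28.8 = 0.02407 h⁻¹
t = ln(C₀ / C) / k = ln(3.716 / 2.82) / 0.02407
  = ln(1.318) / 0.02407 = 0.2761 / 0.02407 = 11.47 h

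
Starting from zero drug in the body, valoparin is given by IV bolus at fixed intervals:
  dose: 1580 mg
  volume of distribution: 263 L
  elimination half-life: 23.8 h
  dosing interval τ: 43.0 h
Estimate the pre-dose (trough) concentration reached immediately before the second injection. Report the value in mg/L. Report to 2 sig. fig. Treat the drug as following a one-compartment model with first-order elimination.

1.7 mg/L

C₀ per dose = Dose / Vd = 1580 / 263 = 6.008 mg/L
k = ln2 / t½ = 0.693147 / 23.8 = 0.02912 h⁻¹
Fraction remaining after one interval: r = e^(−kτ) = e^(−0.02912 × 43.0) = 0.2859
Before dose 2, 1 dose has been given (aged 1τ).
C_trough = C₀ × r = 6.008 × 0.2859 = 1.718 mg/L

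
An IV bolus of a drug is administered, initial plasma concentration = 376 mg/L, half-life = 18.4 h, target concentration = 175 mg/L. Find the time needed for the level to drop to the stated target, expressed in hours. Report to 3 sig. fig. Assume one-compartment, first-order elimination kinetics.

20.3 h

k = ln2 / t½ = 0.693147 / 18.4 = 0.03767 h⁻¹
t = ln(C₀ / C) / k = ln(376.0 / 175) / 0.03767
  = ln(2.149) / 0.03767 = 0.7650 / 0.03767 = 20.31 h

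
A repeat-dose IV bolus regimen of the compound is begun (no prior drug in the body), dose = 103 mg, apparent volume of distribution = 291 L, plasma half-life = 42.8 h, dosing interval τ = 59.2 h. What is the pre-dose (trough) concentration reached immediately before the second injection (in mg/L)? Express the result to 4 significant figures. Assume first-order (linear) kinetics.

C₀ per dose = Dose / Vd = 103 / 291 = 0.3540 mg/L
k = ln2 / t½ = 0.693147 / 42.8 = 0.01620 h⁻¹
Fraction remaining after one interval: r = e^(−kτ) = e^(−0.01620 × 59.2) = 0.3833
Before dose 2, 1 dose has been given (aged 1τ).
C_trough = C₀ × r = 0.3540 × 0.3833 = 0.1357 mg/L

0.1357 mg/L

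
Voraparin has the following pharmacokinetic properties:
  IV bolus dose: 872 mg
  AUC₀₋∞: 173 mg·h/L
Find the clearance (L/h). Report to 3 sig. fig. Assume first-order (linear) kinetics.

CL = Dose / AUC = 872 / 173 = 5.040 L/h

5.04 L/h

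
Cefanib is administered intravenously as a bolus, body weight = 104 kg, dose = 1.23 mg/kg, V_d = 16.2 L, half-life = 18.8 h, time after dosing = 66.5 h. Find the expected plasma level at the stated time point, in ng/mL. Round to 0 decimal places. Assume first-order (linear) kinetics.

Total dose = 1.23 × 104 = 127.9 mg
C₀ = Dose / Vd = 127.9 / 16.2 = 7.895 mg/L
k = ln2 / t½ = 0.693147 / 18.8 = 0.03687 h⁻¹
C = C₀ · e^(−k·t) = 7.895 × e^(−0.03687 × 66.5)
  = 7.895 × 0.08613 = 0.6800 mg/L
Convert: 0.6800 mg/L × 1000 = 680.0 ng/mL

680 ng/mL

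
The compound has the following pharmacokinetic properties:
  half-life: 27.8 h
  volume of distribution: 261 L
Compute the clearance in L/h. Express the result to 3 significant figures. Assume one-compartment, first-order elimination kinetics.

k = ln2 / t½ = 0.693147 / 27.8 = 0.02493 h⁻¹
CL = k × Vd = 0.02493 × 261 = 6.507 L/h

6.51 L/h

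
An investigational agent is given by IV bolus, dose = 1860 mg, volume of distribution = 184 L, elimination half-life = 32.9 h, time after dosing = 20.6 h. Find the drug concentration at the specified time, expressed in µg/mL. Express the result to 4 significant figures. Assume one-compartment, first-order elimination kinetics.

6.550 µg/mL

C₀ = Dose / Vd = 1860 / 184 = 10.11 mg/L
k = ln2 / t½ = 0.693147 / 32.9 = 0.02107 h⁻¹
C = C₀ · e^(−k·t) = 10.11 × e^(−0.02107 × 20.6)
  = 10.11 × 0.6479 = 6.550 mg/L
(6.550 mg/L = 6.550 µg/mL)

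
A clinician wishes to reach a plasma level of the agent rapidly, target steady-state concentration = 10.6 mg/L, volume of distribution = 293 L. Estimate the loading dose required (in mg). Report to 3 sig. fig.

3110 mg

LD = Css × Vd = 10.6 × 293 = 3106 mg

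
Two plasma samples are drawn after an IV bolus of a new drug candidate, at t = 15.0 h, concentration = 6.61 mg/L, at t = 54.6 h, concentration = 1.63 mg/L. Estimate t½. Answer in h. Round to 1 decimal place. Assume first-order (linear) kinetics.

k = ln(C₁/C₂) / (t₂ − t₁) = ln(6.61/1.63) / (54.6 − 15.0)
  = 1.400 / 39.60 = 0.03535 h⁻¹
t½ = ln2 / k = 0.693147 / 0.03535 = 19.61 h

19.6 h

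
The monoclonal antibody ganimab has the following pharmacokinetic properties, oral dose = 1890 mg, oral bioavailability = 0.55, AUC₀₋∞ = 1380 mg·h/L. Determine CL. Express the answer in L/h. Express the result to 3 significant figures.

CL = F·Dose / AUC = 0.55 × 1890 / 1380 = 0.7533 L/h

0.753 L/h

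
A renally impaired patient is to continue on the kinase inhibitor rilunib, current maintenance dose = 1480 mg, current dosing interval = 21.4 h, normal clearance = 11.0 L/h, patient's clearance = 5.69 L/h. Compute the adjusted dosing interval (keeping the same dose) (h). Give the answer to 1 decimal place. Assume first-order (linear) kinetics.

41.4 h

To keep the same average steady-state level, dosing rate must scale with clearance.
CL ratio = 5.69 / 11.0 = 0.5173
New interval (same dose) = 21.4 / 0.5173 = 41.37 h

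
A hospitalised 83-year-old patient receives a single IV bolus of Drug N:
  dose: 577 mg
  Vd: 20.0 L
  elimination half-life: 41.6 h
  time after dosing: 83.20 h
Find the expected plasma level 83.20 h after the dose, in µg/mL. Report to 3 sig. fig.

7.21 µg/mL

C₀ = Dose / Vd = 577.0 / 20.0 = 28.85 mg/L
k = ln2 / t½ = 0.693147 / 41.6 = 0.01666 h⁻¹
t / t½ = 83.20 / 41.6 = 2 half-lives
C = C₀ × (1/2)^2 = 28.85 × 0.2500 = 7.213 mg/L
(7.213 mg/L = 7.213 µg/mL)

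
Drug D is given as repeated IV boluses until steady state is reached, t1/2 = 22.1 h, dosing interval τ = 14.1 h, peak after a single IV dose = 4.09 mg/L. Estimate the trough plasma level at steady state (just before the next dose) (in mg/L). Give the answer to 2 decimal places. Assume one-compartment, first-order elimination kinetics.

k = ln2 / t½ = 0.693147 / 22.1 = 0.03136 h⁻¹
e^(−kτ) = e^(−0.03136 × 14.1) = 0.6426
Accumulation ratio R = 1 / (1 − e^(−kτ)) = 1 / (1 − 0.6426) = 2.798
Steady-state trough = C₀ × R × e^(−kτ) = 4.09 × 2.798 × 0.6426 = 7.354 mg/L

7.35 mg/L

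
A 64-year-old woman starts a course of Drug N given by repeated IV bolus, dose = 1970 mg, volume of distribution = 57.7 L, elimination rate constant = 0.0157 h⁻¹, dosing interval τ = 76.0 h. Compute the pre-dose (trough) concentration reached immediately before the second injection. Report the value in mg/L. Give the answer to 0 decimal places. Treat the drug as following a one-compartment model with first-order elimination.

10 mg/L

C₀ per dose = Dose / Vd = 1970 / 57.7 = 34.14 mg/L
Fraction remaining after one interval: r = e^(−kτ) = e^(−0.01570 × 76.0) = 0.3032
Before dose 2, 1 dose has been given (aged 1τ).
C_trough = C₀ × r = 34.14 × 0.3032 = 10.35 mg/L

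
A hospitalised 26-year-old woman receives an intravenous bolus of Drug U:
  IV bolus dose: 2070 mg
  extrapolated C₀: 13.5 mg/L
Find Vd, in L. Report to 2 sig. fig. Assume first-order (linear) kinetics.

Vd = Dose / C₀ = 2070 / 13.5 = 153.3 L

150 L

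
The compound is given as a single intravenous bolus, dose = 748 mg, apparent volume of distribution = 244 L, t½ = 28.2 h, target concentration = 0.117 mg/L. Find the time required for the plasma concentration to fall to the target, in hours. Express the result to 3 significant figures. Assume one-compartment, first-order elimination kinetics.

C₀ = Dose / Vd = 748.0 / 244 = 3.066 mg/L
k = ln2 / t½ = 0.693147 / 28.2 = 0.02458 h⁻¹
t = ln(C₀ / C) / k = ln(3.066 / 0.117) / 0.02458
  = ln(26.21) / 0.02458 = 3.266 / 0.02458 = 132.9 h

133 h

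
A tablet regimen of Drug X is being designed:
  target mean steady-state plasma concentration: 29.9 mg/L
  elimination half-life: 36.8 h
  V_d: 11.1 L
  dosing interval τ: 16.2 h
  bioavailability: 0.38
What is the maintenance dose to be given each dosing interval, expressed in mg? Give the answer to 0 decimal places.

267 mg

k = ln2 / t½ = 0.693147 / 36.8 = 0.01884 h⁻¹
CL = k × Vd = 0.01884 × 11.1 = 0.2091 L/h
At steady state, F × (Dose/τ) = Css × CL.
Dose = Css × CL × τ / F = 29.9 × 0.2091 × 16.2 / 0.38 = 266.5 mg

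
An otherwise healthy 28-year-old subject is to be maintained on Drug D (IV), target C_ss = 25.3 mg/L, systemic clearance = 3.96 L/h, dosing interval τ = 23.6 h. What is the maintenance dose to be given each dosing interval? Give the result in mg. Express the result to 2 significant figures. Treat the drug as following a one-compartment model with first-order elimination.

2400 mg

At steady state, Dose/τ = Css × CL.
Dose = Css × CL × τ = 25.3 × 3.960 × 23.6 = 2364 mg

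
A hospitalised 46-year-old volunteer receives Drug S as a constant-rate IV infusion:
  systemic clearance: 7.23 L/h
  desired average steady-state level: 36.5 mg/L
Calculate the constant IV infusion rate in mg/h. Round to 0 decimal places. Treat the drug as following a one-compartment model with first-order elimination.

264 mg/h

At steady state, infusion rate R₀ = Css × CL = 36.5 × 7.230 = 263.9 mg/h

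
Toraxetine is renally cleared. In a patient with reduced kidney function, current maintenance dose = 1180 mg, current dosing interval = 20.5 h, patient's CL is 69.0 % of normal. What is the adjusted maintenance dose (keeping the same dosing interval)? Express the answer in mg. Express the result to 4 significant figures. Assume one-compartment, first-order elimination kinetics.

To keep the same average steady-state level, dosing rate must scale with clearance.
CL ratio = 69.0 / 100 = 0.6900
New dose (same interval) = 1180 × 0.6900 = 814.2 mg

814.2 mg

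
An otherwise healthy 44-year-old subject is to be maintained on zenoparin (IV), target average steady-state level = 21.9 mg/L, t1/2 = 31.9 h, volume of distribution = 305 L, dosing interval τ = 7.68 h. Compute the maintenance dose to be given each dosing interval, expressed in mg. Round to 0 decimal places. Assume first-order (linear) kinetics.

1115 mg

k = ln2 / t½ = 0.693147 / 31.9 = 0.02173 h⁻¹
CL = k × Vd = 0.02173 × 305 = 6.628 L/h
At steady state, Dose/τ = Css × CL.
Dose = Css × CL × τ = 21.9 × 6.628 × 7.68 = 1115 mg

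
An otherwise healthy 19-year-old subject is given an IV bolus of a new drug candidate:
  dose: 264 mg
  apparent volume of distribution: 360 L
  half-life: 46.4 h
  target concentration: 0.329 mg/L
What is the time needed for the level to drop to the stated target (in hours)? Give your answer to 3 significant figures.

C₀ = Dose / Vd = 264.0 / 360 = 0.7333 mg/L
k = ln2 / t½ = 0.693147 / 46.4 = 0.01494 h⁻¹
t = ln(C₀ / C) / k = ln(0.7333 / 0.329) / 0.01494
  = ln(2.229) / 0.01494 = 0.8016 / 0.01494 = 53.65 h

53.7 h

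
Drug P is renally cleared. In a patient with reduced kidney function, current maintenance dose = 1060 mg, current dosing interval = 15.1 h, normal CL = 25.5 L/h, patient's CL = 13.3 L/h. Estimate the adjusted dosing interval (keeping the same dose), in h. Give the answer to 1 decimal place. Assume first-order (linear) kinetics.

To keep the same average steady-state level, dosing rate must scale with clearance.
CL ratio = 13.3 / 25.5 = 0.5216
New interval (same dose) = 15.1 / 0.5216 = 28.95 h

29.0 h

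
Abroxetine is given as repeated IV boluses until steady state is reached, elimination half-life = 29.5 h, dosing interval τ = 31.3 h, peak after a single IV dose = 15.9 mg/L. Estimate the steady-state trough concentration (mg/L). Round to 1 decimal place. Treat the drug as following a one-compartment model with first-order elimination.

14.6 mg/L

k = ln2 / t½ = 0.693147 / 29.5 = 0.02350 h⁻¹
e^(−kτ) = e^(−0.02350 × 31.3) = 0.4792
Accumulation ratio R = 1 / (1 − e^(−kτ)) = 1 / (1 − 0.4792) = 1.920
Steady-state trough = C₀ × R × e^(−kτ) = 15.9 × 1.920 × 0.4792 = 14.63 mg/L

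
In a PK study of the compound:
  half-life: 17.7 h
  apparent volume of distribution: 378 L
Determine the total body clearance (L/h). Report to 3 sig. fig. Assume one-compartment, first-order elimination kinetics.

k = ln2 / t½ = 0.693147 / 17.7 = 0.03916 h⁻¹
CL = k × Vd = 0.03916 × 378 = 14.80 L/h

14.8 L/h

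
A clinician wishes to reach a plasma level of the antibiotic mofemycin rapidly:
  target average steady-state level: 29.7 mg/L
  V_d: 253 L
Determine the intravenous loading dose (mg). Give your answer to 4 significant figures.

LD = Css × Vd = 29.7 × 253 = 7514 mg

7514 mg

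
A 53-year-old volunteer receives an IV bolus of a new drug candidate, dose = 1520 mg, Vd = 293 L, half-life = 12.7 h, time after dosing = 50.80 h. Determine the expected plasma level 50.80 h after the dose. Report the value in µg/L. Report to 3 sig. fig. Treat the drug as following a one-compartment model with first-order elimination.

C₀ = Dose / Vd = 1520 / 293 = 5.188 mg/L
k = ln2 / t½ = 0.693147 / 12.7 = 0.05458 h⁻¹
t / t½ = 50.80 / 12.7 = 4 half-lives
C = C₀ × (1/2)^4 = 5.188 × 0.06250 = 0.3243 mg/L
Convert: 0.3243 mg/L × 1000 = 324.3 µg/L

324 µg/L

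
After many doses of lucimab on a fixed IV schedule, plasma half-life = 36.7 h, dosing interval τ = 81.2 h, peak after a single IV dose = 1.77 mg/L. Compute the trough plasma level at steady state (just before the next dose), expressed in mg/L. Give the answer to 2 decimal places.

0.49 mg/L

k = ln2 / t½ = 0.693147 / 36.7 = 0.01889 h⁻¹
e^(−kτ) = e^(−0.01889 × 81.2) = 0.2157
Accumulation ratio R = 1 / (1 − e^(−kτ)) = 1 / (1 − 0.2157) = 1.275
Steady-state trough = C₀ × R × e^(−kτ) = 1.77 × 1.275 × 0.2157 = 0.4868 mg/L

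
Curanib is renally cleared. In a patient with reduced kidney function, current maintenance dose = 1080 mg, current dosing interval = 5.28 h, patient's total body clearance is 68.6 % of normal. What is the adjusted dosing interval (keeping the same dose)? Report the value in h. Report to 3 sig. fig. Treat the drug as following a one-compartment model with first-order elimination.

To keep the same average steady-state level, dosing rate must scale with clearance.
CL ratio = 68.6 / 100 = 0.6860
New interval (same dose) = 5.28 / 0.6860 = 7.697 h

7.70 h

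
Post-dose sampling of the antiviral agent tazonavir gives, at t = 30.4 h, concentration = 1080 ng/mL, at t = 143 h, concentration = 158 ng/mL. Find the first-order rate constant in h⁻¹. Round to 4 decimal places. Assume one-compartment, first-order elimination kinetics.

0.0171 h⁻¹

k = ln(C₁/C₂) / (t₂ − t₁) = ln(1080/158) / (143 − 30.4)
  = 1.922 / 112.6 = 0.01707 h⁻¹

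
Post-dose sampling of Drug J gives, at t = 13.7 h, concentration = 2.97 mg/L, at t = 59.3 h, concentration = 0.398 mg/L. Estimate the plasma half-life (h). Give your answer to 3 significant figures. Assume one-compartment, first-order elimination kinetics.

15.7 h

k = ln(C₁/C₂) / (t₂ − t₁) = ln(2.97/0.398) / (59.3 − 13.7)
  = 2.010 / 45.60 = 0.04408 h⁻¹
t½ = ln2 / k = 0.693147 / 0.04408 = 15.72 h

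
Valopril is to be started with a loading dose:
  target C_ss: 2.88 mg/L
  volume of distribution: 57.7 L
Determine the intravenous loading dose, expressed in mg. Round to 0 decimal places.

LD = Css × Vd = 2.88 × 57.7 = 166.2 mg

166 mg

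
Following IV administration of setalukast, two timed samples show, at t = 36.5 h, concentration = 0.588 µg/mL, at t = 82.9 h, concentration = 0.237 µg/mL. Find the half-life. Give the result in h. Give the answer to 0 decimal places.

35 h

k = ln(C₁/C₂) / (t₂ − t₁) = ln(0.588/0.237) / (82.9 − 36.5)
  = 0.9087 / 46.40 = 0.01958 h⁻¹
t½ = ln2 / k = 0.693147 / 0.01958 = 35.40 h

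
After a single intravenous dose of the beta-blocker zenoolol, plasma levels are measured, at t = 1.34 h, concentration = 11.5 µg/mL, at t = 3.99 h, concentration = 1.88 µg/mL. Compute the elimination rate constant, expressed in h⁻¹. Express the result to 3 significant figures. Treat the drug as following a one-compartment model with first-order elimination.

k = ln(C₁/C₂) / (t₂ − t₁) = ln(11.5/1.88) / (3.99 − 1.34)
  = 1.811 / 2.650 = 0.6834 h⁻¹

0.683 h⁻¹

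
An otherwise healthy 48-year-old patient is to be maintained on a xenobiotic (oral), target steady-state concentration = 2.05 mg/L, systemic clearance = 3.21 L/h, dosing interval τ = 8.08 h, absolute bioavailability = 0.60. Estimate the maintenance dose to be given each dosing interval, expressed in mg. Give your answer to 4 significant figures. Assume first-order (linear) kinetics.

At steady state, F × (Dose/τ) = Css × CL.
Dose = Css × CL × τ / F = 2.05 × 3.210 × 8.08 / 0.60 = 88.62 mg

88.62 mg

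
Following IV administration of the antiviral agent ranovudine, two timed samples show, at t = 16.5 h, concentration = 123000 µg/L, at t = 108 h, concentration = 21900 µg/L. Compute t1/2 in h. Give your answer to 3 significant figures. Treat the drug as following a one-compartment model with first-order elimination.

36.8 h

k = ln(C₁/C₂) / (t₂ − t₁) = ln(123000/21900) / (108 − 16.5)
  = 1.726 / 91.50 = 0.01886 h⁻¹
t½ = ln2 / k = 0.693147 / 0.01886 = 36.75 h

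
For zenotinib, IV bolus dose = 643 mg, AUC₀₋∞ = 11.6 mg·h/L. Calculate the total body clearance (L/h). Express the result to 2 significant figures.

CL = Dose / AUC = 643 / 11.6 = 55.43 L/h

55 L/h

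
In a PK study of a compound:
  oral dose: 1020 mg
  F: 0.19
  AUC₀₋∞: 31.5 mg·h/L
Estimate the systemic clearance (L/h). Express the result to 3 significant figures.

CL = F·Dose / AUC = 0.19 × 1020 / 31.5 = 6.152 L/h

6.15 L/h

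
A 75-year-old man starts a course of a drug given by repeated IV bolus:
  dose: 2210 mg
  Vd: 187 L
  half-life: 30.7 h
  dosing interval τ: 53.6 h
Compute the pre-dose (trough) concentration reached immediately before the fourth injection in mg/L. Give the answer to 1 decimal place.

C₀ per dose = Dose / Vd = 2210 / 187 = 11.82 mg/L
k = ln2 / t½ = 0.693147 / 30.7 = 0.02258 h⁻¹
Fraction remaining after one interval: r = e^(−kτ) = e^(−0.02258 × 53.6) = 0.2981
Before dose 4, 3 doses have been given (aged 1τ, 2τ, 3τ).
C_trough = C₀ × (r + r² + … + r^3) = C₀ × r(1−r^3)/(1−r)
        = 11.82 × 0.2981 × (1 − 0.02649) / (1 − 0.2981) = 4.887 mg/L

4.9 mg/L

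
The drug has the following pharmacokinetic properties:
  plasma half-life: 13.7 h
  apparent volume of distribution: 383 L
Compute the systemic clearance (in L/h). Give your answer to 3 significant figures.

19.4 L/h

k = ln2 / t½ = 0.693147 / 13.7 = 0.05059 h⁻¹
CL = k × Vd = 0.05059 × 383 = 19.38 L/h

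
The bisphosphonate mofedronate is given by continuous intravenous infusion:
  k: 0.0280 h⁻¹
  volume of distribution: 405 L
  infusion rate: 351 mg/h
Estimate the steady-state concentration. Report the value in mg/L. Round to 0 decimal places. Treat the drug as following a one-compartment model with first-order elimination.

CL = k × Vd = 0.02800 × 405 = 11.34 L/h
At steady state Css = R₀ / CL = 351 / 11.34 = 30.95 mg/L

31 mg/L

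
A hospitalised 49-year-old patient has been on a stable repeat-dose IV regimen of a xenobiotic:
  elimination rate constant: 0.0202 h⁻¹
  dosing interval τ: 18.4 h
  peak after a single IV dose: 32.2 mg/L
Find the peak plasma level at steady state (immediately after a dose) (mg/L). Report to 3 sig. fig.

104 mg/L

e^(−kτ) = e^(−0.02020 × 18.4) = 0.6896
Accumulation ratio R = 1 / (1 − e^(−kτ)) = 1 / (1 − 0.6896) = 3.222
Steady-state peak = C₀ × R = 32.2 × 3.222 = 103.7 mg/L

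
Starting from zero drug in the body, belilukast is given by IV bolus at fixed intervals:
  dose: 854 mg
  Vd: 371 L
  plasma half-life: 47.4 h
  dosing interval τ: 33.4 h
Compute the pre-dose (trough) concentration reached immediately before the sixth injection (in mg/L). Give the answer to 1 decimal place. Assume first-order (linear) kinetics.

C₀ per dose = Dose / Vd = 854 / 371 = 2.302 mg/L
k = ln2 / t½ = 0.693147 / 47.4 = 0.01462 h⁻¹
Fraction remaining after one interval: r = e^(−kτ) = e^(−0.01462 × 33.4) = 0.6137
Before dose 6, 5 doses have been given (aged 1τ, 2τ, 3τ, 4τ, 5τ).
C_trough = C₀ × (r + r² + … + r^5) = C₀ × r(1−r^5)/(1−r)
        = 2.302 × 0.6137 × (1 − 0.08705) / (1 − 0.6137) = 3.339 mg/L

3.3 mg/L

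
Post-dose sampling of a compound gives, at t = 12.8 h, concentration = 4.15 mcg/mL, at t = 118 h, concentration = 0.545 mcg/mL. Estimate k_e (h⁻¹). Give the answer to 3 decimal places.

0.019 h⁻¹

k = ln(C₁/C₂) / (t₂ − t₁) = ln(4.15/0.545) / (118 − 12.8)
  = 2.030 / 105.2 = 0.01930 h⁻¹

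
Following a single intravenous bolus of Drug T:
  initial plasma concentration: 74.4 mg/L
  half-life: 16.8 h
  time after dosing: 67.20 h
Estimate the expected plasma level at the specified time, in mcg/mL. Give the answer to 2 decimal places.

4.65 mcg/mL

k = ln2 / t½ = 0.693147 / 16.8 = 0.04126 h⁻¹
t / t½ = 67.20 / 16.8 = 4 half-lives
C = C₀ × (1/2)^4 = 74.40 × 0.06250 = 4.650 mg/L
(4.650 mg/L = 4.650 mcg/mL)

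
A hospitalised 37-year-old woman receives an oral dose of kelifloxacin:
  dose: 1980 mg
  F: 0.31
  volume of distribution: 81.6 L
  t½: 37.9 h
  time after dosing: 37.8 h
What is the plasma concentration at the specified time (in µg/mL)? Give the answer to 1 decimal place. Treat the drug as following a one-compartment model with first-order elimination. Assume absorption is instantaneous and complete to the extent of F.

Amount reaching circulation = F × Dose = 0.31 × 1980 = 613.8 mg
C₀ = F·Dose / Vd = 613.8 / 81.6 = 7.522 mg/L
k = ln2 / t½ = 0.693147 / 37.9 = 0.01829 h⁻¹
C = C₀ · e^(−k·t) = 7.522 × e^(−0.01829 × 37.8)
  = 7.522 × 0.5009 = 3.768 mg/L
(3.768 mg/L = 3.768 µg/mL)

3.8 µg/mL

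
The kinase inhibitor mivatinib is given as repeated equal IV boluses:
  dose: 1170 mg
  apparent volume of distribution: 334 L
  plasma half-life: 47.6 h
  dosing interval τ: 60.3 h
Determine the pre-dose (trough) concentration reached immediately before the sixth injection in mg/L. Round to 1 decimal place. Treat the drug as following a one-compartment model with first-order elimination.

2.5 mg/L

C₀ per dose = Dose / Vd = 1170 / 334 = 3.503 mg/L
k = ln2 / t½ = 0.693147 / 47.6 = 0.01456 h⁻¹
Fraction remaining after one interval: r = e^(−kτ) = e^(−0.01456 × 60.3) = 0.4156
Before dose 6, 5 doses have been given (aged 1τ, 2τ, 3τ, 4τ, 5τ).
C_trough = C₀ × (r + r² + … + r^5) = C₀ × r(1−r^5)/(1−r)
        = 3.503 × 0.4156 × (1 − 0.01240) / (1 − 0.4156) = 2.460 mg/L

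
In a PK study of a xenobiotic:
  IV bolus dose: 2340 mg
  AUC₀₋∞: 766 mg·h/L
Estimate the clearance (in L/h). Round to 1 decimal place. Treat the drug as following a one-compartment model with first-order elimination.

CL = Dose / AUC = 2340 / 766 = 3.055 L/h

3.1 L/h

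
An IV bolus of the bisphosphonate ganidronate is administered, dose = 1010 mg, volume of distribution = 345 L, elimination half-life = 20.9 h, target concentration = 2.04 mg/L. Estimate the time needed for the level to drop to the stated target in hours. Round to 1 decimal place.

C₀ = Dose / Vd = 1010 / 345 = 2.928 mg/L
k = ln2 / t½ = 0.693147 / 20.9 = 0.03316 h⁻¹
t = ln(C₀ / C) / k = ln(2.928 / 2.04) / 0.03316
  = ln(1.435) / 0.03316 = 0.3612 / 0.03316 = 10.89 h

10.9 h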